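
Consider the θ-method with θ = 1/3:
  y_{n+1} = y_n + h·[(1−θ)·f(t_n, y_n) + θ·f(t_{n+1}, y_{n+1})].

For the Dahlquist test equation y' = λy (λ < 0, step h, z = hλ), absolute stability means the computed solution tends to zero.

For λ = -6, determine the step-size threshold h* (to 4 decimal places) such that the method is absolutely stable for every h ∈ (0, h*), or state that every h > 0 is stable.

With y'=λy (z=hλ):
  y_{n+1} = y_n + z·[2/3·y_n + 1/3·y_{n+1}] ⇒ (1 − 1/3z)y_{n+1} = (1 + 2/3z)y_n
  Hence R(z) = (1 + 2/3z)/(1 − 1/3z).

Boundary: |R(x)|=1, x<0.
x=-1.03: |R|=0.2333
R=−1: 1+2/3x = −1+1/3x ⇒ -1/3x=2 ⇒ x=2/(-1/3)=-6.0000
Confirm numerically:
  x=-5.313: |R|=0.91736 <1
  x=-5.293: |R|=0.91475 <1
  x=-4.900: |R|=0.86076 <1
  x=-3.932: |R|=0.70167 <1
  x=-6.165: |R|=1.01800 >1
  x=-6.138: |R|=1.01510 >1
  x=-6.102: |R|=1.01121 >1
Interval (-6.0000, 0).

(-6.0000,0); λ=-6 ⇒ h* = (6)/6 = 1.0000.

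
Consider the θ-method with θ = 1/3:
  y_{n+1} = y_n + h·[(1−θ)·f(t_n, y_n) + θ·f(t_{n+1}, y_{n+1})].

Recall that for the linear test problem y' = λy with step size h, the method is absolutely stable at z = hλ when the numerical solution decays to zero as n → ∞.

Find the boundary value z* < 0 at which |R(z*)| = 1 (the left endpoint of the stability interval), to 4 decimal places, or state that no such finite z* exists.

On y'=λy, z=hλ:
  y_{n+1} = y_n + z·[2/3·y_n + 1/3·y_{n+1}] ⇒ (1 − 1/3z)y_{n+1} = (1 + 2/3z)y_n
  ⇒ R(z) = (1 + 2/3z)/(1 − 1/3z).

Boundary: |R(x)|=1, x<0.
x=-1.8: |R|=0.1250
R=−1: 1+2/3x = −1+1/3x ⇒ -1/3x=2 ⇒ x=2/(-1/3)=-6.0000
Confirm numerically:
  x=-5.853: |R|=0.98340 <1
  x=-5.435: |R|=0.93302 <1
  x=-5.362: |R|=0.92370 <1
  x=-2.998: |R|=0.49950 <1
  x=-6.531: |R|=1.05571 >1
Interval (-6.0000, 0).

left endpoint -6.0000.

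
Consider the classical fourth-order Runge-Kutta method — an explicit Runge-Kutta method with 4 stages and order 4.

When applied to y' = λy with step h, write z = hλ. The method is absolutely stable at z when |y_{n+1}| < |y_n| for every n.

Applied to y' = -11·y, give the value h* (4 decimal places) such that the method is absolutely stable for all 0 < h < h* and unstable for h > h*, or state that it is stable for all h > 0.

(-2.7853,0); λ=-11 ⇒ h* = 0.2532.

On y'=λy, z=hλ:
  order 4, 4-stage ⇒ R(z)=1+z+z^2/2+z^3/6+z^4/24
  (e.g. R(-1.13)=0.33590, |R|=0.33590)

Need |R(x)|<1, x<0.
x=-1.13: |R|=0.3359
|R(-1.84)|=0.2921 |R(-1.11)|=0.3414 |R(-0.98)|=0.3818
Bisect:
  x_lo=-3.2806 |R|=2.0422  x_hi=-0.2978 |R|=0.7425
  mid=-1.78920 |R|=0.28381 →hi
  mid=-2.53489 |R|=0.68360 →hi
  mid=-2.90773 |R|=1.20085 →lo
  mid=-2.72131 |R|=0.90774 →hi
  mid=-2.81452 |R|=1.04497 →lo
  mid=-2.76791 |R|=0.97411 →hi
  mid=-2.79122 |R|=1.00897 →lo
  mid=-2.77957 |R|=0.99140 →hi
  ...
  [-2.78539,-2.78521] ⇒ x*=-2.7853
So |R|<1 on (-2.7853, 0).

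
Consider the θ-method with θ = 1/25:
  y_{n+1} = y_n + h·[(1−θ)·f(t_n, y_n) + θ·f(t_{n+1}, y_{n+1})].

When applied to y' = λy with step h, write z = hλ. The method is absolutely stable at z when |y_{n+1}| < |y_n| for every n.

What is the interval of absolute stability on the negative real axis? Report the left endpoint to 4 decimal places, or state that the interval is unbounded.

(-2.1739, 0).

On y'=λy, z=hλ:
  y_{n+1} = y_n + z·[24/25·y_n + 1/25·y_{n+1}] ⇒ (1 − 1/25z)y_{n+1} = (1 + 24/25z)y_n
  so R(z) = (1 + 24/25z)/(1 − 1/25z).

Find x<0 with |R(x)|<1.
x=-1.74: |R|=0.6268
R=−1: 1+24/25x = −1+1/25x ⇒ -23/25x=2 ⇒ x=2/(-23/25)=-2.1739
Confirm numerically:
  x=-1.911: |R|=0.77530 <1
  x=-1.475: |R|=0.39282 <1
  x=-1.336: |R|=0.26823 <1
  x=-2.537: |R|=1.30326 >1
  x=-2.466: |R|=1.24459 >1
  x=-2.312: |R|=1.11629 >1
Stable set (-2.1739, 0).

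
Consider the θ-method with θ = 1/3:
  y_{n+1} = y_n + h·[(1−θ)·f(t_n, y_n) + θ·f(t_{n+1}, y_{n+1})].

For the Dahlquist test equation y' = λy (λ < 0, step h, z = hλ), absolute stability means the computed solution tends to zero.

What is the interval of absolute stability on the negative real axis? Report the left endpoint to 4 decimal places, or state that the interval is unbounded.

(-6.0000, 0).

With y'=λy (z=hλ):
  y_{n+1} = y_n + z·[2/3·y_n + 1/3·y_{n+1}] ⇒ (1 − 1/3z)y_{n+1} = (1 + 2/3z)y_n
  R(z) = (1 + 2/3z)/(1 − 1/3z).

Boundary: |R(x)|=1, x<0.
x=-0.96: |R|=0.2727
R=−1: 1+2/3x = −1+1/3x ⇒ -1/3x=2 ⇒ x=2/(-1/3)=-6.0000
Confirm numerically:
  x=-5.833: |R|=0.98109 <1
  x=-4.869: |R|=0.85627 <1
  x=-2.808: |R|=0.45041 <1
  x=-6.505: |R|=1.05313 >1
  x=-6.368: |R|=1.03928 >1
So |R|<1 on (-6.0000, 0).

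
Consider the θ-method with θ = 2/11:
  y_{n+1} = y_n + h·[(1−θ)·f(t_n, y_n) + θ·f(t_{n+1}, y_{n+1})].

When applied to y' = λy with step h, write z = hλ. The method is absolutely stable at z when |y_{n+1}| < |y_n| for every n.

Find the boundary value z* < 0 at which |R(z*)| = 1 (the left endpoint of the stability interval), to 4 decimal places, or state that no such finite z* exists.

Test eqn y'=λy, z=hλ:
  y_{n+1} = y_n + z·[9/11·y_n + 2/11·y_{n+1}] ⇒ (1 − 2/11z)y_{n+1} = (1 + 9/11z)y_n
  Hence R(z) = (1 + 9/11z)/(1 − 2/11z).

Find x<0 with |R(x)|<1.
x=-1.38: |R|=0.1032
R=−1: 1+9/11x = −1+2/11x ⇒ -7/11x=2 ⇒ x=2/(-7/11)=-3.1429
Confirm numerically:
  x=-3.069: |R|=0.96983 <1
  x=-2.019: |R|=0.47686 <1
  x=-1.934: |R|=0.43086 <1
  x=-3.639: |R|=1.19001 >1
  x=-3.620: |R|=1.18311 >1
  x=-3.386: |R|=1.09577 >1
So |R|<1 on (-3.1429, 0).

left endpoint -3.1429.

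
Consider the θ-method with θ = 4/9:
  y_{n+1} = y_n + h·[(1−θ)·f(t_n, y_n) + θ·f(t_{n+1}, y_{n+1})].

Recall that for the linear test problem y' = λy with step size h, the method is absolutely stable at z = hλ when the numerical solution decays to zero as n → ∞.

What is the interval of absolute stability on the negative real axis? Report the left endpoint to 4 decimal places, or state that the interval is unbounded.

With y'=λy (z=hλ):
  y_{n+1} = y_n + z·[5/9·y_n + 4/9·y_{n+1}] ⇒ (1 − 4/9z)y_{n+1} = (1 + 5/9z)y_n
  ⇒ R(z) = (1 + 5/9z)/(1 − 4/9z).

Boundary: |R(x)|=1, x<0.
x=-0.94: |R|=0.3370
R=−1: 1+5/9x = −1+4/9x ⇒ -1/9x=2 ⇒ x=2/(-1/9)=-18.0000
Confirm numerically:
  x=-17.106: |R|=0.98845 <1
  x=-15.105: |R|=0.95830 <1
  x=-14.648: |R|=0.95041 <1
  x=-9.186: |R|=0.80732 <1
  x=-18.088: |R|=1.00108 >1
  x=-18.083: |R|=1.00102 >1
  x=-18.024: |R|=1.00030 >1
Stable set (-18.0000, 0).

z∈(-18.0000,0).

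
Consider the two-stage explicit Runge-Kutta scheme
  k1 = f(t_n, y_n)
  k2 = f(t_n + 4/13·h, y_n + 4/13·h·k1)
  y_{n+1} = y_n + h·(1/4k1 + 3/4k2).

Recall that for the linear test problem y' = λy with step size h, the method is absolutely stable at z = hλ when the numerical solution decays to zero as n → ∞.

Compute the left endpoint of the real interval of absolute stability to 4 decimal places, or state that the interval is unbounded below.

With y'=λy (z=hλ):
  k1=λy_n ⇒ h·k1=z·y_n;  k2=λ(1+4/13z)y_n ⇒ h·k2=z(1+4/13z)y_n
  y_{n+1}/y_n = 1 + 1/4z + 3/4z(1+4/13z) = 1 + z + 3/13z²
  ⇒ R(z) = 1 + z + 3/13z².

Solve |R(x)|<1 on ℝ⁻.
x=-1.37: |R|=0.0631
R=1: x+3/13x²=0 ⇒ x=−13/3=-4.3333; min R=1−1/(4·3/13)=-0.0833>−1
Confirm numerically:
  x=-4.059: |R|=0.74303 <1
  x=-3.545: |R|=0.35508 <1
  x=-3.457: |R|=0.30089 <1
  x=-2.867: |R|=0.02985 <1
  x=-4.661: |R|=1.35244 >1
  x=-4.407: |R|=1.07492 >1
  x=-4.372: |R|=1.03901 >1
So |R|<1 on (-4.3333, 0).

z* = -4.3333.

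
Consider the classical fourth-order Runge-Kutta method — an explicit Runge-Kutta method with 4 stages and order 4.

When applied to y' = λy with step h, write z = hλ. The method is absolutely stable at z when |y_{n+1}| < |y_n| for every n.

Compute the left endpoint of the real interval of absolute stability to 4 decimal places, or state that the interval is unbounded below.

z* = -2.7853.

Set f=λy, z=hλ:
  order 4, 4-stage ⇒ R(z)=1+z+z^2/2+z^3/6+z^4/24
  (e.g. R(-0.93)=0.39956, |R|=0.39956)

Need |R(x)|<1, x<0.
x=-0.93: |R|=0.3996
|R(-3.11)|=1.6106 |R(-1.3)|=0.2978 |R(-0.52)|=0.5948
Bisect:
  x_lo=-3.4901 |R|=2.6972  x_hi=-0.3740 |R|=0.6881
  mid=-1.93206 |R|=0.31294 →hi
  mid=-2.71110 |R|=0.89378 →hi
  mid=-3.10062 |R|=1.58924 →lo
  mid=-2.90586 |R|=1.19753 →lo
  mid=-2.80848 |R|=1.03553 →lo
  mid=-2.75979 |R|=0.96223 →hi
  mid=-2.78414 |R|=0.99826 →hi
  ...
  [-2.78547,-2.78528] ⇒ x*=-2.7853
Stable set (-2.7853, 0).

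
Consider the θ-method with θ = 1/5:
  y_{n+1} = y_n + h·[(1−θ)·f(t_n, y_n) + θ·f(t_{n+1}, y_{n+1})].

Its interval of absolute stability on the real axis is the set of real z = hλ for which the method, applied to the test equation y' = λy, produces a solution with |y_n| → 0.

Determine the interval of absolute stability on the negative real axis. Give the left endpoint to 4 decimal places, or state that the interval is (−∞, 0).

(-3.3333, 0).

Test eqn y'=λy, z=hλ:
  y_{n+1} = y_n + z·[4/5·y_n + 1/5·y_{n+1}] ⇒ (1 − 1/5z)y_{n+1} = (1 + 4/5z)y_n
  Hence R(z) = (1 + 4/5z)/(1 − 1/5z).

Solve |R(x)|<1 on ℝ⁻.
x=-1.24: |R|=0.0064
R=−1: 1+4/5x = −1+1/5x ⇒ -3/5x=2 ⇒ x=2/(-3/5)=-3.3333
Confirm numerically:
  x=-1.852: |R|=0.35143 <1
  x=-1.818: |R|=0.33324 <1
  x=-1.609: |R|=0.21728 <1
  x=-1.521: |R|=0.16623 <1
  x=-3.762: |R|=1.14677 >1
  x=-3.539: |R|=1.07226 >1
Interval (-3.3333, 0).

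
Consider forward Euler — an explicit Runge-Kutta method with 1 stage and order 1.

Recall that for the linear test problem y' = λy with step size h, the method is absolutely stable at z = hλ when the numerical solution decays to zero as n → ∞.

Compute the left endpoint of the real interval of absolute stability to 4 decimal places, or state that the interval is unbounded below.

With y'=λy (z=hλ):
  order 1, 1-stage ⇒ R(z)=1+z
  (e.g. R(-0.33)=0.67000, |R|=0.67000)

Solve |R(x)|<1 on ℝ⁻.
x=-0.33: |R|=0.6700
|R(-1.95)|=0.9500 |R(-1.71)|=0.7100 |R(-1.12)|=0.1200
Bisect:
  x_lo=-2.3303 |R|=1.3303  x_hi=-0.3983 |R|=0.6017
  mid=-1.36431 |R|=0.36431 →hi
  mid=-1.84731 |R|=0.84731 →hi
  mid=-2.08881 |R|=1.08881 →lo
  mid=-1.96806 |R|=0.96806 →hi
  mid=-2.02843 |R|=1.02843 →lo
  mid=-1.99825 |R|=0.99825 →hi
  mid=-2.01334 |R|=1.01334 →lo
  mid=-2.00579 |R|=1.00579 →lo
  mid=-2.00202 |R|=1.00202 →lo
  mid=-2.00013 |R|=1.00013 →lo
  ...
  [-2.00001,-1.99990] ⇒ x*=-2.0000
Interval (-2.0000, 0).

left endpoint -2.0000.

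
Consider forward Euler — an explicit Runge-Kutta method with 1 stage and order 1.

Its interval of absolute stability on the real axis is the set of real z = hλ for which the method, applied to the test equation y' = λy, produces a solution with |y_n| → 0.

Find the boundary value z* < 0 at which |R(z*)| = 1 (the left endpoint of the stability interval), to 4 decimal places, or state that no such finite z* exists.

z* = -2.0000.

On y'=λy, z=hλ:
  order 1, 1-stage ⇒ R(z)=1+z
  (e.g. R(-1.22)=-0.22000, |R|=0.22000)

Need |R(x)|<1, x<0.
x=-1.22: |R|=0.2200
|R(-1.59)|=0.5900 |R(-1.41)|=0.4100 |R(-0.98)|=0.0200
Bisect:
  x_lo=-2.3027 |R|=1.3027  x_hi=-0.1786 |R|=0.8214
  mid=-1.24063 |R|=0.24063 →hi
  mid=-1.77167 |R|=0.77167 →hi
  mid=-2.03718 |R|=1.03718 →lo
  mid=-1.90443 |R|=0.90443 →hi
  mid=-1.97080 |R|=0.97080 →hi
  mid=-2.00399 |R|=1.00399 →lo
  mid=-1.98740 |R|=0.98740 →hi
  mid=-1.99570 |R|=0.99570 →hi
  mid=-1.99985 |R|=0.99985 →hi
  ...
  [-2.00011,-1.99998] ⇒ x*=-2.0000
So |R|<1 on (-2.0000, 0).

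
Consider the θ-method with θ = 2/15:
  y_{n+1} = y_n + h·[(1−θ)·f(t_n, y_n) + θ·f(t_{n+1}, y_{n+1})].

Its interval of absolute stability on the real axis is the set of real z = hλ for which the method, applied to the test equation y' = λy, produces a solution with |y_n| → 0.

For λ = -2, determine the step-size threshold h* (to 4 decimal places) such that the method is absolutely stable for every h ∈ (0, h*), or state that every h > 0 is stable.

(-2.7273,0); λ=-2 ⇒ h* = (30/11)/2 = 1.3636.

Set f=λy, z=hλ:
  y_{n+1} = y_n + z·[13/15·y_n + 2/15·y_{n+1}] ⇒ (1 − 2/15z)y_{n+1} = (1 + 13/15z)y_n
  so R(z) = (1 + 13/15z)/(1 − 2/15z).

Boundary: |R(x)|=1, x<0.
x=-1.28: |R|=0.0934
R=−1: 1+13/15x = −1+2/15x ⇒ -11/15x=2 ⇒ x=2/(-11/15)=-2.7273
Confirm numerically:
  x=-2.489: |R|=0.86881 <1
  x=-1.757: |R|=0.42352 <1
  x=-1.188: |R|=0.02555 <1
  x=-1.119: |R|=0.02628 <1
  x=-3.087: |R|=1.18688 >1
  x=-2.991: |R|=1.13826 >1
  x=-2.798: |R|=1.03777 >1
So |R|<1 on (-2.7273, 0).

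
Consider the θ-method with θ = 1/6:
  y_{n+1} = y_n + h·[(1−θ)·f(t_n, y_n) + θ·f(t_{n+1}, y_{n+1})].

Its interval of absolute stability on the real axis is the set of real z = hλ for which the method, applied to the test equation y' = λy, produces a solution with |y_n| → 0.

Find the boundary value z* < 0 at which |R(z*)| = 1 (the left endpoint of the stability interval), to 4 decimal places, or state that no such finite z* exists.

With y'=λy (z=hλ):
  y_{n+1} = y_n + z·[5/6·y_n + 1/6·y_{n+1}] ⇒ (1 − 1/6z)y_{n+1} = (1 + 5/6z)y_n
  Hence R(z) = (1 + 5/6z)/(1 − 1/6z).

Solve |R(x)|<1 on ℝ⁻.
x=-1.18: |R|=0.0139
R=−1: 1+5/6x = −1+1/6x ⇒ -2/3x=2 ⇒ x=2/(-2/3)=-3.0000
Confirm numerically:
  x=-2.884: |R|=0.94777 <1
  x=-2.468: |R|=0.74870 <1
  x=-2.355: |R|=0.69120 <1
  x=-1.339: |R|=0.09470 <1
  x=-3.356: |R|=1.15220 >1
  x=-3.115: |R|=1.05047 >1
Stable set (-3.0000, 0).

left endpoint -3.0000.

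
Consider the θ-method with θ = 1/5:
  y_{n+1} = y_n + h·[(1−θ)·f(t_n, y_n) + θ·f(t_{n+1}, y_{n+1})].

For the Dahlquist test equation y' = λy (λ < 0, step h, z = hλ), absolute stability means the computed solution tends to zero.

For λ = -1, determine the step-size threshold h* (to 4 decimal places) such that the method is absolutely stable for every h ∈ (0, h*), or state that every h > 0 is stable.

(-3.3333,0); λ=-1 ⇒ h* = (10/3)/1 = 3.3333.

On y'=λy, z=hλ:
  y_{n+1} = y_n + z·[4/5·y_n + 1/5·y_{n+1}] ⇒ (1 − 1/5z)y_{n+1} = (1 + 4/5z)y_n
  so R(z) = (1 + 4/5z)/(1 − 1/5z).

Find x<0 with |R(x)|<1.
x=-0.31: |R|=0.7081
R=−1: 1+4/5x = −1+1/5x ⇒ -3/5x=2 ⇒ x=2/(-3/5)=-3.3333
Confirm numerically:
  x=-2.774: |R|=0.78415 <1
  x=-1.953: |R|=0.40443 <1
  x=-1.937: |R|=0.39614 <1
  x=-3.652: |R|=1.11049 >1
  x=-3.473: |R|=1.04945 >1
Stable set (-3.3333, 0).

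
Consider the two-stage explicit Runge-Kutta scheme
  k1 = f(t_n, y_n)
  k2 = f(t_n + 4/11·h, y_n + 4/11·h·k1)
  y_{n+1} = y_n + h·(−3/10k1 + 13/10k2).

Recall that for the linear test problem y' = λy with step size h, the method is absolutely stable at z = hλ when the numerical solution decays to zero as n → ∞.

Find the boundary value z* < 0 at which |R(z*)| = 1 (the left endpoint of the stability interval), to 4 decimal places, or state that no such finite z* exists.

With y'=λy (z=hλ):
  k1=λy_n ⇒ h·k1=z·y_n;  k2=λ(1+4/11z)y_n ⇒ h·k2=z(1+4/11z)y_n
  y_{n+1}/y_n = 1 − 3/10z + 13/10z(1+4/11z) = 1 + z + 26/55z²
  R(z) = 1 + z + 26/55z².

Boundary: |R(x)|=1, x<0.
x=-0.62: |R|=0.5617
R=1: x+26/55x²=0 ⇒ x=−55/26=-2.1154; min R=1−1/(4·26/55)=0.4712>−1
Confirm numerically:
  x=-1.997: |R|=0.88824 <1
  x=-1.984: |R|=0.87678 <1
  x=-1.096: |R|=0.47185 <1
  x=-2.236: |R|=1.12749 >1
  x=-2.228: |R|=1.11861 >1
So |R|<1 on (-2.1154, 0).

z* = -2.1154.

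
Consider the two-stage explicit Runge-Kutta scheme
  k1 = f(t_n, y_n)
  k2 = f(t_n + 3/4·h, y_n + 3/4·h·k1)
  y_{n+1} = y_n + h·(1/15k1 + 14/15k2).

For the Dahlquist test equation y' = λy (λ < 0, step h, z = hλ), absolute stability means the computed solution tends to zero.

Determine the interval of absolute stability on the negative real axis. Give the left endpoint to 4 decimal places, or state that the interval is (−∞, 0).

On y'=λy, z=hλ:
  k1=λy_n ⇒ h·k1=z·y_n;  k2=λ(1+3/4z)y_n ⇒ h·k2=z(1+3/4z)y_n
  y_{n+1}/y_n = 1 + 1/15z + 14/15z(1+3/4z) = 1 + z + 7/10z²
  Hence R(z) = 1 + z + 7/10z².

Boundary: |R(x)|=1, x<0.
x=-0.76: |R|=0.6443
R=1: x+7/10x²=0 ⇒ x=−10/7=-1.4286; min R=1−1/(4·7/10)=0.6429>−1
Confirm numerically:
  x=-1.241: |R|=0.83706 <1
  x=-1.005: |R|=0.70202 <1
  x=-0.602: |R|=0.65168 <1
  x=-2.023: |R|=1.84177 >1
  x=-1.802: |R|=1.47104 >1
  x=-1.524: |R|=1.10180 >1
Stable set (-1.4286, 0).

(-1.4286, 0).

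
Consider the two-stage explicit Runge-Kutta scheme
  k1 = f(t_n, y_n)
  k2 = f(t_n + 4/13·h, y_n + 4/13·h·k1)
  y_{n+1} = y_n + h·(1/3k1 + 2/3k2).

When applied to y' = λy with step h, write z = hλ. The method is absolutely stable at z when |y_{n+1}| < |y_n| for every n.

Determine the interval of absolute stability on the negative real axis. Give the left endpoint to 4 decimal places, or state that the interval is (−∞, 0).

z∈(-4.8750,0).

Test eqn y'=λy, z=hλ:
  k1=λy_n ⇒ h·k1=z·y_n;  k2=λ(1+4/13z)y_n ⇒ h·k2=z(1+4/13z)y_n
  y_{n+1}/y_n = 1 + 1/3z + 2/3z(1+4/13z) = 1 + z + 8/39z²
  R(z) = 1 + z + 8/39z².

Need |R(x)|<1, x<0.
x=-1.58: |R|=0.0679
R=1: x+8/39x²=0 ⇒ x=−39/8=-4.8750; min R=1−1/(4·8/39)=-0.2188>−1
Confirm numerically:
  x=-4.402: |R|=0.57289 <1
  x=-4.328: |R|=0.51438 <1
  x=-3.362: |R|=0.04343 <1
  x=-2.648: |R|=0.20966 <1
  x=-5.352: |R|=1.52367 >1
  x=-5.172: |R|=1.31509 >1
  x=-4.896: |R|=1.02109 >1
Interval (-4.8750, 0).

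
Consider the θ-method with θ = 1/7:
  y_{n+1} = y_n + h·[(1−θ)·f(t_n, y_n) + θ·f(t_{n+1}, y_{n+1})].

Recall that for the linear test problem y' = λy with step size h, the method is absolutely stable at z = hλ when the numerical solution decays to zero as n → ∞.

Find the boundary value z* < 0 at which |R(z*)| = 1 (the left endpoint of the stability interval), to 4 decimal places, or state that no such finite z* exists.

On y'=λy, z=hλ:
  y_{n+1} = y_n + z·[6/7·y_n + 1/7·y_{n+1}] ⇒ (1 − 1/7z)y_{n+1} = (1 + 6/7z)y_n
  ⇒ R(z) = (1 + 6/7z)/(1 − 1/7z).

Need |R(x)|<1, x<0.
x=-0.46: |R|=0.5684
R=−1: 1+6/7x = −1+1/7x ⇒ -5/7x=2 ⇒ x=2/(-5/7)=-2.8000
Confirm numerically:
  x=-2.399: |R|=0.78668 <1
  x=-1.907: |R|=0.49871 <1
  x=-1.629: |R|=0.32147 <1
  x=-3.005: |R|=1.10245 >1
  x=-3.003: |R|=1.10147 >1
  x=-2.936: |R|=1.06844 >1
Interval (-2.8000, 0).

z* = -2.8000.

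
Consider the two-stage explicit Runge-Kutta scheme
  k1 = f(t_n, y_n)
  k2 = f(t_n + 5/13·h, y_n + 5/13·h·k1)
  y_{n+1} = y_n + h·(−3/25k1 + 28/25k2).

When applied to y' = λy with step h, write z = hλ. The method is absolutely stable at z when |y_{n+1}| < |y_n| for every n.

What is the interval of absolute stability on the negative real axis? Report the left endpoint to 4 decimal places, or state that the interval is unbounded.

z∈(-2.3214,0).

Test eqn y'=λy, z=hλ:
  k1=λy_n ⇒ h·k1=z·y_n;  k2=λ(1+5/13z)y_n ⇒ h·k2=z(1+5/13z)y_n
  y_{n+1}/y_n = 1 − 3/25z + 28/25z(1+5/13z) = 1 + z + 28/65z²
  R(z) = 1 + z + 28/65z².

Solve |R(x)|<1 on ℝ⁻.
x=-1.43: |R|=0.4509
R=1: x+28/65x²=0 ⇒ x=−65/28=-2.3214; min R=1−1/(4·28/65)=0.4196>−1
Confirm numerically:
  x=-1.914: |R|=0.66408 <1
  x=-1.869: |R|=0.63575 <1
  x=-1.804: |R|=0.59790 <1
  x=-2.739: |R|=1.49268 >1
  x=-2.599: |R|=1.31076 >1
So |R|<1 on (-2.3214, 0).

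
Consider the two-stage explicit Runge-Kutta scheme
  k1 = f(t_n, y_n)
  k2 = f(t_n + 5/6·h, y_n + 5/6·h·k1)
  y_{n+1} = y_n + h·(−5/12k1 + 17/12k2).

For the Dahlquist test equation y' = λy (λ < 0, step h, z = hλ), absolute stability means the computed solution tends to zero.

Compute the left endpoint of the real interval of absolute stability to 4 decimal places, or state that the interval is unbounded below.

z* = -0.8471.

Set f=λy, z=hλ:
  k1=λy_n ⇒ h·k1=z·y_n;  k2=λ(1+5/6z)y_n ⇒ h·k2=z(1+5/6z)y_n
  y_{n+1}/y_n = 1 − 5/12z + 17/12z(1+5/6z) = 1 + z + 85/72z²
  Hence R(z) = 1 + z + 85/72z².

Boundary: |R(x)|=1, x<0.
x=-0.46: |R|=0.7898
R=1: x+85/72x²=0 ⇒ x=−72/85=-0.8471; min R=1−1/(4·85/72)=0.7882>−1
Confirm numerically:
  x=-0.785: |R|=0.94249 <1
  x=-0.428: |R|=0.78826 <1
  x=-0.367: |R|=0.79201 <1
  x=-0.357: |R|=0.79346 <1
  x=-1.251: |R|=1.59657 >1
  x=-1.118: |R|=1.35760 >1
Stable set (-0.8471, 0).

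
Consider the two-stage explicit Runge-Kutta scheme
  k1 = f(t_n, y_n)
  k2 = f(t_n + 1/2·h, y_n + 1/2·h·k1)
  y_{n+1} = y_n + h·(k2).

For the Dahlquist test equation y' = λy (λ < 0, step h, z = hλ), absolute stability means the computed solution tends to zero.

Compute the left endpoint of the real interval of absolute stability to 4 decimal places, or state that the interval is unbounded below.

With y'=λy (z=hλ):
  k1=λy_n ⇒ h·k1=z·y_n;  k2=λ(1+1/2z)y_n ⇒ h·k2=z(1+1/2z)y_n
  y_{n+1}/y_n = 1 + z(1+1/2z) = 1 + z + 1/2z²
  R(z) = 1 + z + 1/2z².

Boundary: |R(x)|=1, x<0.
x=-1.37: |R|=0.5685
R=1: x+1/2x²=0 ⇒ x=−2=-2.0000; min R=1−1/(4·1/2)=0.5000>−1
Confirm numerically:
  x=-1.819: |R|=0.83538 <1
  x=-1.659: |R|=0.71714 <1
  x=-1.509: |R|=0.62954 <1
  x=-2.512: |R|=1.64307 >1
  x=-2.024: |R|=1.02429 >1
So |R|<1 on (-2.0000, 0).

z* = -2.0000.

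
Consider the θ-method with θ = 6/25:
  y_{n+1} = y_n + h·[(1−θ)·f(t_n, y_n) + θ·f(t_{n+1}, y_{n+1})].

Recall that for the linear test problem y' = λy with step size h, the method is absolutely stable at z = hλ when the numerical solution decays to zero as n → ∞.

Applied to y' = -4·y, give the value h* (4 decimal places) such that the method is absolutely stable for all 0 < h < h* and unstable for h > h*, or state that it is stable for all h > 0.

(-3.8462,0); λ=-4 ⇒ h* = (50/13)/4 = 0.9615.

Set f=λy, z=hλ:
  y_{n+1} = y_n + z·[19/25·y_n + 6/25·y_{n+1}] ⇒ (1 − 6/25z)y_{n+1} = (1 + 19/25z)y_n
  R(z) = (1 + 19/25z)/(1 − 6/25z).

Find x<0 with |R(x)|<1.
x=-1.73: |R|=0.2224
R=−1: 1+19/25x = −1+6/25x ⇒ -13/25x=2 ⇒ x=2/(-13/25)=-3.8462
Confirm numerically:
  x=-3.492: |R|=0.89981 <1
  x=-3.132: |R|=0.78800 <1
  x=-1.938: |R|=0.32276 <1
  x=-4.227: |R|=1.09831 >1
  x=-4.224: |R|=1.09757 >1
Interval (-3.8462, 0).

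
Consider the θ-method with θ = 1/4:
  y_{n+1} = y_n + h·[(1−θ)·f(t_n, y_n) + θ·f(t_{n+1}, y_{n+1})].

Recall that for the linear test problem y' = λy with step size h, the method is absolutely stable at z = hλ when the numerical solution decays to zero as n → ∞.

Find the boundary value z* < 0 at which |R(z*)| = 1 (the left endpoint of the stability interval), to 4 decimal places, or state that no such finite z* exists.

left endpoint -4.0000.

On y'=λy, z=hλ:
  y_{n+1} = y_n + z·[3/4·y_n + 1/4·y_{n+1}] ⇒ (1 − 1/4z)y_{n+1} = (1 + 3/4z)y_n
  Hence R(z) = (1 + 3/4z)/(1 − 1/4z).

Solve |R(x)|<1 on ℝ⁻.
x=-0.32: |R|=0.7037
R=−1: 1+3/4x = −1+1/4x ⇒ -1/2x=2 ⇒ x=2/(-1/2)=-4.0000
Confirm numerically:
  x=-3.958: |R|=0.98944 <1
  x=-3.793: |R|=0.94688 <1
  x=-2.162: |R|=0.40344 <1
  x=-1.903: |R|=0.28951 <1
  x=-4.437: |R|=1.10359 >1
  x=-4.268: |R|=1.06483 >1
  x=-4.182: |R|=1.04449 >1
Stable set (-4.0000, 0).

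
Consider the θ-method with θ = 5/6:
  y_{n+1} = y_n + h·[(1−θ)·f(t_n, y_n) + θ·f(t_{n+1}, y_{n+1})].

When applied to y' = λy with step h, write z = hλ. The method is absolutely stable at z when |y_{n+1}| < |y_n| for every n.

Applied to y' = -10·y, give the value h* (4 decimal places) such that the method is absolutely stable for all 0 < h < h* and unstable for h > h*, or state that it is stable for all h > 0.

interval (−∞, 0). Any h>0 works for λ=-10.

On y'=λy, z=hλ:
  y_{n+1} = y_n + z·[1/6·y_n + 5/6·y_{n+1}] ⇒ (1 − 5/6z)y_{n+1} = (1 + 1/6z)y_n
  ⇒ R(z) = (1 + 1/6z)/(1 − 5/6z).

Find x<0 with |R(x)|<1.
x=-1.6: |R|=0.3143
x=-2: |R|=0.2500
x=-10: |R|=0.0714
x=-100: |R|=0.1858
θ=5/6≥1/2 ⇒ |1+1/6x|<|1−5/6x| ∀x<0 ⇒ stable on all of ℝ⁻.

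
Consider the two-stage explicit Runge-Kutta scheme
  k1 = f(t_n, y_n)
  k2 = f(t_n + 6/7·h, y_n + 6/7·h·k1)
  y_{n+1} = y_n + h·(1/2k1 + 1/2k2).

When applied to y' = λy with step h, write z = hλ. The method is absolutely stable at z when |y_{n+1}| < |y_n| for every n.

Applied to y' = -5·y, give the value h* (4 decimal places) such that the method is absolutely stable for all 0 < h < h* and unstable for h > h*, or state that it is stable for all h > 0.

Test eqn y'=λy, z=hλ:
  k1=λy_n ⇒ h·k1=z·y_n;  k2=λ(1+6/7z)y_n ⇒ h·k2=z(1+6/7z)y_n
  y_{n+1}/y_n = 1 + 1/2z + 1/2z(1+6/7z) = 1 + z + 3/7z²
  so R(z) = 1 + z + 3/7z².

Need |R(x)|<1, x<0.
x=-0.39: |R|=0.6752
R=1: x+3/7x²=0 ⇒ x=−7/3=-2.3333; min R=1−1/(4·3/7)=0.4167>−1
Confirm numerically:
  x=-1.401: |R|=0.44020 <1
  x=-1.348: |R|=0.43076 <1
  x=-1.027: |R|=0.42503 <1
  x=-0.987: |R|=0.43050 <1
  x=-2.890: |R|=1.68947 >1
  x=-2.702: |R|=1.42692 >1
Interval (-2.3333, 0).

(-2.3333,0); λ=-5 ⇒ h* = (7/3)/5 = 0.4667.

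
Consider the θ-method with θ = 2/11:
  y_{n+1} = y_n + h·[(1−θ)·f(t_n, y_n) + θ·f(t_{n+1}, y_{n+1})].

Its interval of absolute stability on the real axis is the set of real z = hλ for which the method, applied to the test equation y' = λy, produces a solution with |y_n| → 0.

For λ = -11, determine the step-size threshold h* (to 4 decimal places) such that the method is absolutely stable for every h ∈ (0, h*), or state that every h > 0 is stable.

(-3.1429,0); λ=-11 ⇒ h* = (22/7)/11 = 0.2857.

On y'=λy, z=hλ:
  y_{n+1} = y_n + z·[9/11·y_n + 2/11·y_{n+1}] ⇒ (1 − 2/11z)y_{n+1} = (1 + 9/11z)y_n
  ⇒ R(z) = (1 + 9/11z)/(1 − 2/11z).

Find x<0 with |R(x)|<1.
x=-1.61: |R|=0.2454
R=−1: 1+9/11x = −1+2/11x ⇒ -7/11x=2 ⇒ x=2/(-7/11)=-3.1429
Confirm numerically:
  x=-3.028: |R|=0.95286 <1
  x=-2.910: |R|=0.90309 <1
  x=-2.772: |R|=0.84309 <1
  x=-3.733: |R|=1.22371 >1
  x=-3.511: |R|=1.14299 >1
  x=-3.375: |R|=1.09155 >1
So |R|<1 on (-3.1429, 0).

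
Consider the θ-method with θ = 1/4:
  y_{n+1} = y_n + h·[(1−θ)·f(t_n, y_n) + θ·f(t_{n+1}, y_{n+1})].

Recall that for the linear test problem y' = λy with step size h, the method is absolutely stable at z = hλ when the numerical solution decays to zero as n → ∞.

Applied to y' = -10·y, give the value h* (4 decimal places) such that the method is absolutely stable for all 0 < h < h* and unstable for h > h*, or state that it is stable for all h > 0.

Set f=λy, z=hλ:
  y_{n+1} = y_n + z·[3/4·y_n + 1/4·y_{n+1}] ⇒ (1 − 1/4z)y_{n+1} = (1 + 3/4z)y_n
  R(z) = (1 + 3/4z)/(1 − 1/4z).

Solve |R(x)|<1 on ℝ⁻.
x=-0.74: |R|=0.3755
R=−1: 1+3/4x = −1+1/4x ⇒ -1/2x=2 ⇒ x=2/(-1/2)=-4.0000
Confirm numerically:
  x=-3.222: |R|=0.78455 <1
  x=-2.795: |R|=0.64533 <1
  x=-2.185: |R|=0.41310 <1
  x=-1.683: |R|=0.18459 <1
  x=-4.398: |R|=1.09478 >1
  x=-4.366: |R|=1.08750 >1
  x=-4.330: |R|=1.07923 >1
Interval (-4.0000, 0).

(-4.0000,0); λ=-10 ⇒ h* = (4)/10 = 0.4000.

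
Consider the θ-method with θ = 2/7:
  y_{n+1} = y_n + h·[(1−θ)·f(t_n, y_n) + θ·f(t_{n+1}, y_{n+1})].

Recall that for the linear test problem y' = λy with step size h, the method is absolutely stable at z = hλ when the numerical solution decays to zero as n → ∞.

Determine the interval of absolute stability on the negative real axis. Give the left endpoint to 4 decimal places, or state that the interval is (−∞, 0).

On y'=λy, z=hλ:
  y_{n+1} = y_n + z·[5/7·y_n + 2/7·y_{n+1}] ⇒ (1 − 2/7z)y_{n+1} = (1 + 5/7z)y_n
  Hence R(z) = (1 + 5/7z)/(1 − 2/7z).

Need |R(x)|<1, x<0.
x=-1.61: |R|=0.1027
R=−1: 1+5/7x = −1+2/7x ⇒ -3/7x=2 ⇒ x=2/(-3/7)=-4.6667
Confirm numerically:
  x=-4.369: |R|=0.94326 <1
  x=-2.896: |R|=0.58474 <1
  x=-2.740: |R|=0.53686 <1
  x=-2.637: |R|=0.50391 <1
  x=-5.174: |R|=1.08773 >1
  x=-5.087: |R|=1.07342 >1
  x=-4.805: |R|=1.02498 >1
Stable set (-4.6667, 0).

(-4.6667, 0).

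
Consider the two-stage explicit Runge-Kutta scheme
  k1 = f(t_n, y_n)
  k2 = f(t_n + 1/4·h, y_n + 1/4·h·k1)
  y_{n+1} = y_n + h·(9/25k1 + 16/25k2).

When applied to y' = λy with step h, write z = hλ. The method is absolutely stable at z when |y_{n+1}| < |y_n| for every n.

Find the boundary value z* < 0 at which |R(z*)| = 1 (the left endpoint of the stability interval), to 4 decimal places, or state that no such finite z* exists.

Set f=λy, z=hλ:
  k1=λy_n ⇒ h·k1=z·y_n;  k2=λ(1+1/4z)y_n ⇒ h·k2=z(1+1/4z)y_n
  y_{n+1}/y_n = 1 + 9/25z + 16/25z(1+1/4z) = 1 + z + 4/25z²
  R(z) = 1 + z + 4/25z².

Boundary: |R(x)|=1, x<0.
x=-1.04: |R|=0.1331
R=1: x+4/25x²=0 ⇒ x=−25/4=-6.2500; min R=1−1/(4·4/25)=-0.5625>−1
Confirm numerically:
  x=-5.653: |R|=0.46003 <1
  x=-3.077: |R|=0.56213 <1
  x=-2.812: |R|=0.54682 <1
  x=-6.803: |R|=1.60193 >1
  x=-6.546: |R|=1.31002 >1
Interval (-6.2500, 0).

left endpoint -6.2500.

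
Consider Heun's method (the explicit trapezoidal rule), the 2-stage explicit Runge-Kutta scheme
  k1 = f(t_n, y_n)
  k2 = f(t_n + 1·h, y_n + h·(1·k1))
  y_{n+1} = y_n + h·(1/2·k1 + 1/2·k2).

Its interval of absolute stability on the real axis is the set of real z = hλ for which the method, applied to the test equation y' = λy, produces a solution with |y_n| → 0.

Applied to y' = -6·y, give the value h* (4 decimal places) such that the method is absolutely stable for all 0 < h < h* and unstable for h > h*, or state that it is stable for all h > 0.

With y'=λy (z=hλ):
  order 2, 2-stage ⇒ R(z)=1+z+z^2/2
  (e.g. R(-0.38)=0.69220, |R|=0.69220)

Find x<0 with |R(x)|<1.
x=-0.38: |R|=0.6922
|R(-1.78)|=0.8042 |R(-1.64)|=0.7048 |R(-1.61)|=0.6861
Bisect:
  x_lo=-2.7847 |R|=2.0927  x_hi=-0.1445 |R|=0.8659
  mid=-1.46462 |R|=0.60794 →hi
  mid=-2.12469 |R|=1.13246 →lo
  mid=-1.79466 |R|=0.81574 →hi
  mid=-1.95967 |R|=0.96048 →hi
  mid=-2.04218 |R|=1.04307 →lo
  mid=-2.00092 |R|=1.00092 →lo
  mid=-1.98030 |R|=0.98049 →hi
  mid=-1.99061 |R|=0.99065 →hi
  mid=-1.99577 |R|=0.99578 →hi
  ...
  [-2.00012,-1.99996] ⇒ x*=-2.0000
Interval (-2.0000, 0).

(-2.0000,0); λ=-6 ⇒ h* = 0.3333.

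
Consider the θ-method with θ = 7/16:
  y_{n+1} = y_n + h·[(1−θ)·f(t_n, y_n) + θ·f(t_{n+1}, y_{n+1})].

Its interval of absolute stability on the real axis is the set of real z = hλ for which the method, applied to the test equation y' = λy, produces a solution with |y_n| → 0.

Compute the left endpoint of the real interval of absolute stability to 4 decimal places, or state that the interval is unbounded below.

Set f=λy, z=hλ:
  y_{n+1} = y_n + z·[9/16·y_n + 7/16·y_{n+1}] ⇒ (1 − 7/16z)y_{n+1} = (1 + 9/16z)y_n
  so R(z) = (1 + 9/16z)/(1 − 7/16z).

Find x<0 with |R(x)|<1.
x=-1.32: |R|=0.1632
R=−1: 1+9/16x = −1+7/16x ⇒ -1/8x=2 ⇒ x=2/(-1/8)=-16.0000
Confirm numerically:
  x=-15.360: |R|=0.98964 <1
  x=-12.321: |R|=0.92804 <1
  x=-11.640: |R|=0.91055 <1
  x=-7.780: |R|=0.76668 <1
  x=-16.220: |R|=1.00340 >1
  x=-16.040: |R|=1.00062 >1
Stable set (-16.0000, 0).

z* = -16.0000.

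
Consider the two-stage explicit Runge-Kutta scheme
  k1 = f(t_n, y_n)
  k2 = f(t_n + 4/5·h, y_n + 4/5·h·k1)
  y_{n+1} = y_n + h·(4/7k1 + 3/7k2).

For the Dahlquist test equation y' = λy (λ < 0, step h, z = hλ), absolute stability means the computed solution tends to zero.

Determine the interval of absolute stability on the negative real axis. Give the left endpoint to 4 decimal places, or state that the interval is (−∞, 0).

On y'=λy, z=hλ:
  k1=λy_n ⇒ h·k1=z·y_n;  k2=λ(1+4/5z)y_n ⇒ h·k2=z(1+4/5z)y_n
  y_{n+1}/y_n = 1 + 4/7z + 3/7z(1+4/5z) = 1 + z + 12/35z²
  so R(z) = 1 + z + 12/35z².

Need |R(x)|<1, x<0.
x=-1.39: |R|=0.2724
R=1: x+12/35x²=0 ⇒ x=−35/12=-2.9167; min R=1−1/(4·12/35)=0.2708>−1
Confirm numerically:
  x=-2.733: |R|=0.82790 <1
  x=-2.432: |R|=0.59587 <1
  x=-1.887: |R|=0.33384 <1
  x=-3.153: |R|=1.25548 >1
  x=-3.113: |R|=1.20955 >1
Interval (-2.9167, 0).

z∈(-2.9167,0).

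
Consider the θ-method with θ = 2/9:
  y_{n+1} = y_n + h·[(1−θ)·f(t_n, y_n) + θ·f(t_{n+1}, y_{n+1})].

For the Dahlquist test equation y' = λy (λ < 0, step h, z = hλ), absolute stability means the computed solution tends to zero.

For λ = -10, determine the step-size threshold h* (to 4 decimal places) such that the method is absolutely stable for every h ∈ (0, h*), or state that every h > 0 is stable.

(-3.6000,0); λ=-10 ⇒ h* = (18/5)/10 = 0.3600.

With y'=λy (z=hλ):
  y_{n+1} = y_n + z·[7/9·y_n + 2/9·y_{n+1}] ⇒ (1 − 2/9z)y_{n+1} = (1 + 7/9z)y_n
  Hence R(z) = (1 + 7/9z)/(1 − 2/9z).

Find x<0 with |R(x)|<1.
x=-0.48: |R|=0.5663
R=−1: 1+7/9x = −1+2/9x ⇒ -5/9x=2 ⇒ x=2/(-5/9)=-3.6000
Confirm numerically:
  x=-1.860: |R|=0.31604 <1
  x=-1.859: |R|=0.31554 <1
  x=-1.830: |R|=0.30095 <1
  x=-1.795: |R|=0.28316 <1
  x=-3.828: |R|=1.06844 >1
  x=-3.720: |R|=1.03650 >1
So |R|<1 on (-3.6000, 0).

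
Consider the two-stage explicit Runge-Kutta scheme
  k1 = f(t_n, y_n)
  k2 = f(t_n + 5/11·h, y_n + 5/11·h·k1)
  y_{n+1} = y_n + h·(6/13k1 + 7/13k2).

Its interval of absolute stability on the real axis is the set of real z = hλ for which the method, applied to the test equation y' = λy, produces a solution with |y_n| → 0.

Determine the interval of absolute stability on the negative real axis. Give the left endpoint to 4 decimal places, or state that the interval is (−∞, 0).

z∈(-4.0857,0).

Test eqn y'=λy, z=hλ:
  k1=λy_n ⇒ h·k1=z·y_n;  k2=λ(1+5/11z)y_n ⇒ h·k2=z(1+5/11z)y_n
  y_{n+1}/y_n = 1 + 6/13z + 7/13z(1+5/11z) = 1 + z + 35/143z²
  R(z) = 1 + z + 35/143z².

Solve |R(x)|<1 on ℝ⁻.
x=-0.63: |R|=0.4671
R=1: x+35/143x²=0 ⇒ x=−143/35=-4.0857; min R=1−1/(4·35/143)=-0.0214>−1
Confirm numerically:
  x=-2.895: |R|=0.15630 <1
  x=-2.861: |R|=0.14240 <1
  x=-1.975: |R|=0.02030 <1
  x=-1.834: |R|=0.01075 <1
  x=-4.458: |R|=1.40621 >1
  x=-4.173: |R|=1.08915 >1
So |R|<1 on (-4.0857, 0).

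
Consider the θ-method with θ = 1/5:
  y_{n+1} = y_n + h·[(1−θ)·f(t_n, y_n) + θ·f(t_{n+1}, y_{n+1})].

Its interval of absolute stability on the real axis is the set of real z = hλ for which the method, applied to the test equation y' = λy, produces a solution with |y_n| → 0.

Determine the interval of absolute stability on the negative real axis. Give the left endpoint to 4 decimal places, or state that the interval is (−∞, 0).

Set f=λy, z=hλ:
  y_{n+1} = y_n + z·[4/5·y_n + 1/5·y_{n+1}] ⇒ (1 − 1/5z)y_{n+1} = (1 + 4/5z)y_n
  so R(z) = (1 + 4/5z)/(1 − 1/5z).

Boundary: |R(x)|=1, x<0.
x=-0.48: |R|=0.5620
R=−1: 1+4/5x = −1+1/5x ⇒ -3/5x=2 ⇒ x=2/(-3/5)=-3.3333
Confirm numerically:
  x=-2.993: |R|=0.87226 <1
  x=-2.708: |R|=0.75662 <1
  x=-2.577: |R|=0.70054 <1
  x=-3.572: |R|=1.08353 >1
  x=-3.394: |R|=1.02168 >1
Interval (-3.3333, 0).

(-3.3333, 0).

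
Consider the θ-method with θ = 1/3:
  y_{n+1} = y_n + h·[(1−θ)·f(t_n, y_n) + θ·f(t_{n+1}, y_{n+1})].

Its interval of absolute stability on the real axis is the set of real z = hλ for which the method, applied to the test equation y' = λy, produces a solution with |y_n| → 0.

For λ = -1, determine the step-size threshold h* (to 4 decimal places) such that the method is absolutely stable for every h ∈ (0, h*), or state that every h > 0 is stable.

(-6.0000,0); λ=-1 ⇒ h* = (6)/1 = 6.0000.

On y'=λy, z=hλ:
  y_{n+1} = y_n + z·[2/3·y_n + 1/3·y_{n+1}] ⇒ (1 − 1/3z)y_{n+1} = (1 + 2/3z)y_n
  so R(z) = (1 + 2/3z)/(1 − 1/3z).

Boundary: |R(x)|=1, x<0.
x=-0.92: |R|=0.2959
R=−1: 1+2/3x = −1+1/3x ⇒ -1/3x=2 ⇒ x=2/(-1/3)=-6.0000
Confirm numerically:
  x=-5.764: |R|=0.97307 <1
  x=-5.307: |R|=0.91658 <1
  x=-4.791: |R|=0.84482 <1
  x=-4.393: |R|=0.78263 <1
  x=-6.501: |R|=1.05273 >1
  x=-6.361: |R|=1.03856 >1
Stable set (-6.0000, 0).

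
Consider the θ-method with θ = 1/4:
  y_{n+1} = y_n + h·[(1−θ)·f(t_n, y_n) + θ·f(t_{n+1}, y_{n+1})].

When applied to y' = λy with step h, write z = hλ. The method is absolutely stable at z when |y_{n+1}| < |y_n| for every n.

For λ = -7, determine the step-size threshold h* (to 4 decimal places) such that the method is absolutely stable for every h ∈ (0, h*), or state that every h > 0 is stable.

(-4.0000,0); λ=-7 ⇒ h* = (4)/7 = 0.5714.

Set f=λy, z=hλ:
  y_{n+1} = y_n + z·[3/4·y_n + 1/4·y_{n+1}] ⇒ (1 − 1/4z)y_{n+1} = (1 + 3/4z)y_n
  Hence R(z) = (1 + 3/4z)/(1 − 1/4z).

Need |R(x)|<1, x<0.
x=-0.51: |R|=0.5477
R=−1: 1+3/4x = −1+1/4x ⇒ -1/2x=2 ⇒ x=2/(-1/2)=-4.0000
Confirm numerically:
  x=-3.814: |R|=0.95239 <1
  x=-3.641: |R|=0.90603 <1
  x=-2.953: |R|=0.69884 <1
  x=-2.452: |R|=0.52015 <1
  x=-4.553: |R|=1.12931 >1
  x=-4.377: |R|=1.09001 >1
  x=-4.037: |R|=1.00921 >1
Stable set (-4.0000, 0).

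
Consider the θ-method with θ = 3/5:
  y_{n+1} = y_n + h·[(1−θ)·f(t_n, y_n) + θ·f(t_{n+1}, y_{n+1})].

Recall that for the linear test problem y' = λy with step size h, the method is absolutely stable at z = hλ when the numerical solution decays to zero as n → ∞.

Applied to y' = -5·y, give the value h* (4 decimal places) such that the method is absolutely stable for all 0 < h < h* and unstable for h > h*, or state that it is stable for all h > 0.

On y'=λy, z=hλ:
  y_{n+1} = y_n + z·[2/5·y_n + 3/5·y_{n+1}] ⇒ (1 − 3/5z)y_{n+1} = (1 + 2/5z)y_n
  so R(z) = (1 + 2/5z)/(1 − 3/5z).

Find x<0 with |R(x)|<1.
x=-0.93: |R|=0.4031
x=-2: |R|=0.0909
x=-10: |R|=0.4286
x=-100: |R|=0.6393
θ=3/5≥1/2 ⇒ |1+2/5x|<|1−3/5x| ∀x<0 ⇒ interval (−∞,0).

unbounded; (−∞, 0). Any h>0 works for λ=-5.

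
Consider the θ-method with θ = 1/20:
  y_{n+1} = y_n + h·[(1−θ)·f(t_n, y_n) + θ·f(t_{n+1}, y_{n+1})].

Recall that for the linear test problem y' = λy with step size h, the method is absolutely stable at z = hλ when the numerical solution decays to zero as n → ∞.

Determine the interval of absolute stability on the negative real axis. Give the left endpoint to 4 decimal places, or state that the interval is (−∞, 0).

With y'=λy (z=hλ):
  y_{n+1} = y_n + z·[19/20·y_n + 1/20·y_{n+1}] ⇒ (1 − 1/20z)y_{n+1} = (1 + 19/20z)y_n
  Hence R(z) = (1 + 19/20z)/(1 − 1/20z).

Boundary: |R(x)|=1, x<0.
x=-1.16: |R|=0.0964
R=−1: 1+19/20x = −1+1/20x ⇒ -9/10x=2 ⇒ x=2/(-9/10)=-2.2222
Confirm numerically:
  x=-1.993: |R|=0.81239 <1
  x=-1.454: |R|=0.35546 <1
  x=-1.382: |R|=0.29268 <1
  x=-0.890: |R|=0.14792 <1
  x=-2.728: |R|=1.40056 >1
  x=-2.575: |R|=1.28128 >1
  x=-2.490: |R|=1.21432 >1
Interval (-2.2222, 0).

(-2.2222, 0).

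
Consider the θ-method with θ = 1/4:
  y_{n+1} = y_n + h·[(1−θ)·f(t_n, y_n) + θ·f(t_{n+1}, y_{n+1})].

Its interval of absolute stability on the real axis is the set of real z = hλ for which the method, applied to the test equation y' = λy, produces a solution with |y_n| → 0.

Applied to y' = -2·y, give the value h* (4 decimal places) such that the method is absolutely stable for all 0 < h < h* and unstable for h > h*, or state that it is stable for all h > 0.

Test eqn y'=λy, z=hλ:
  y_{n+1} = y_n + z·[3/4·y_n + 1/4·y_{n+1}] ⇒ (1 − 1/4z)y_{n+1} = (1 + 3/4z)y_n
  Hence R(z) = (1 + 3/4z)/(1 − 1/4z).

Need |R(x)|<1, x<0.
x=-0.63: |R|=0.4557
R=−1: 1+3/4x = −1+1/4x ⇒ -1/2x=2 ⇒ x=2/(-1/2)=-4.0000
Confirm numerically:
  x=-3.710: |R|=0.92477 <1
  x=-2.591: |R|=0.57245 <1
  x=-2.348: |R|=0.47952 <1
  x=-1.988: |R|=0.32799 <1
  x=-4.320: |R|=1.07692 >1
  x=-4.187: |R|=1.04568 >1
  x=-4.177: |R|=1.04329 >1
Interval (-4.0000, 0).

(-4.0000,0); λ=-2 ⇒ h* = (4)/2 = 2.0000.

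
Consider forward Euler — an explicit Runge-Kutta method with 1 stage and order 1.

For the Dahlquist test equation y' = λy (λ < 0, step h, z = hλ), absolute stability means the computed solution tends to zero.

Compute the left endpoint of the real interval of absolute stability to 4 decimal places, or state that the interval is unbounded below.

With y'=λy (z=hλ):
  order 1, 1-stage ⇒ R(z)=1+z
  (e.g. R(-1.41)=-0.41000, |R|=0.41000)

Solve |R(x)|<1 on ℝ⁻.
x=-1.41: |R|=0.4100
|R(-2.19)|=1.1900 |R(-2.16)|=1.1600 |R(-1.5)|=0.5000
Bisect:
  x_lo=-2.5492 |R|=1.5492  x_hi=-0.0922 |R|=0.9078
  mid=-1.32069 |R|=0.32069 →hi
  mid=-1.93494 |R|=0.93494 →hi
  mid=-2.24207 |R|=1.24207 →lo
  mid=-2.08851 |R|=1.08851 →lo
  mid=-2.01173 |R|=1.01173 →lo
  mid=-1.97334 |R|=0.97334 →hi
  mid=-1.99253 |R|=0.99253 →hi
  ...
  [-2.00003,-1.99988] ⇒ x*=-2.0000
Stable set (-2.0000, 0).

left endpoint -2.0000.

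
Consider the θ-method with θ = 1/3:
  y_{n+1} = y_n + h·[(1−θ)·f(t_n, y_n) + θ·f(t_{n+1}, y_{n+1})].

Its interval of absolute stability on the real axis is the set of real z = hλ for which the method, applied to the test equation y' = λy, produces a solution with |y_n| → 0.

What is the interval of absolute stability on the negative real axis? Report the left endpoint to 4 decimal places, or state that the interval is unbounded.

z∈(-6.0000,0).

With y'=λy (z=hλ):
  y_{n+1} = y_n + z·[2/3·y_n + 1/3·y_{n+1}] ⇒ (1 − 1/3z)y_{n+1} = (1 + 2/3z)y_n
  ⇒ R(z) = (1 + 2/3z)/(1 − 1/3z).

Need |R(x)|<1, x<0.
x=-1.16: |R|=0.1635
R=−1: 1+2/3x = −1+1/3x ⇒ -1/3x=2 ⇒ x=2/(-1/3)=-6.0000
Confirm numerically:
  x=-5.670: |R|=0.96194 <1
  x=-3.576: |R|=0.63139 <1
  x=-2.643: |R|=0.40510 <1
  x=-6.574: |R|=1.05995 >1
  x=-6.505: |R|=1.05313 >1
Stable set (-6.0000, 0).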